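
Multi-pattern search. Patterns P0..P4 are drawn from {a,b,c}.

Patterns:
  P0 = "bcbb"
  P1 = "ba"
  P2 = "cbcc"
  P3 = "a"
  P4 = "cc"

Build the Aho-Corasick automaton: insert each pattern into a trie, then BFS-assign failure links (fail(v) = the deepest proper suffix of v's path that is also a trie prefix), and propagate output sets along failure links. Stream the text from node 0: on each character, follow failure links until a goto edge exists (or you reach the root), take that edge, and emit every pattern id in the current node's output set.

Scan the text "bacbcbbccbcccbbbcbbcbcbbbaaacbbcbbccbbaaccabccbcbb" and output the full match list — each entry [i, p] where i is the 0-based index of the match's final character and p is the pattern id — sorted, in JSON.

Construct AC machine:
Trie (insert patterns):
  n0 'ε': a→10 b→1 c→6
  n1 'b': a→5 c→2
  n2 'bc': b→3
  n3 'bcb': b→4
  n4 'bcbb': ·  [P0 ends]
  n5 'ba': ·  [P1 ends]
  n6 'c': b→7 c→11
  n7 'cb': c→8
  n8 'cbc': c→9
  n9 'cbcc': ·  [P2 ends]
  n10 'a': ·  [P3 ends]
  n11 'cc': ·  [P4 ends]

BFS fail/out derivation:
  fail(1) 'b': from fail(0)=0 chase 'b': 0 ⇒ 0;  out=∅∪out(0)=∅
  fail(6) 'c': from fail(0)=0 chase 'c': 0 ⇒ 0;  out=∅∪out(0)=∅
  fail(10) 'a': from fail(0)=0 chase 'a': 0 ⇒ 0;  out={3}∪out(0)={3}
  fail(2) 'bc': from fail(1)=0 chase 'c': 0 ⇒ 6;  out=∅∪out(6)=∅
  fail(5) 'ba': from fail(1)=0 chase 'a': 0 ⇒ 10;  out={1}∪out(10)={1,3}
  fail(7) 'cb': from fail(6)=0 chase 'b': 0 ⇒ 1;  out=∅∪out(1)=∅
  fail(11) 'cc': from fail(6)=0 chase 'c': 0 ⇒ 6;  out={4}∪out(6)={4}
  fail(3) 'bcb': from fail(2)=6 chase 'b': 6 ⇒ 7;  out=∅∪out(7)=∅
  fail(8) 'cbc': from fail(7)=1 chase 'c': 1 ⇒ 2;  out=∅∪out(2)=∅
  fail(4) 'bcbb': from fail(3)=7 chase 'b': 7→1→0 ⇒ 1;  out={0}∪out(1)={0}
  fail(9) 'cbcc': from fail(8)=2 chase 'c': 2→6 ⇒ 11;  out={2}∪out(11)={2,4}

Text stream:
pos 0 'b': at 1
pos 1 'a': at 5  emit P1@[0:1],P3@[1:1]
pos 2 'c': at 6 (fail-walked)
pos 3 'b': at 7
pos 4 'c': at 8
pos 5 'b': at 3 (fail-walked)
pos 6 'b': at 4  emit P0@[3:6]
pos 7 'c': at 2 (fail-walked)
pos 8 'c': at 11 (fail-walked)  emit P4@[7:8]
pos 9 'b': at 7 (fail-walked)
pos 10 'c': at 8
pos 11 'c': at 9  emit P2@[8:11],P4@[10:11]
pos 12 'c': at 11 (fail-walked)  emit P4@[11:12]
pos 13 'b': at 7 (fail-walked)
pos 14 'b': at 1 (fail-walked)
pos 15 'b': at 1 (fail-walked)
pos 16 'c': at 2
pos 17 'b': at 3
pos 18 'b': at 4  emit P0@[15:18]
pos 19 'c': at 2 (fail-walked)
pos 20 'b': at 3
pos 21 'c': at 8 (fail-walked)
pos 22 'b': at 3 (fail-walked)
pos 23 'b': at 4  emit P0@[20:23]
pos 24 'b': at 1 (fail-walked)
pos 25 'a': at 5  emit P1@[24:25],P3@[25:25]
pos 26 'a': at 10 (fail-walked)  emit P3@[26:26]
pos 27 'a': at 10 (fail-walked)  emit P3@[27:27]
pos 28 'c': at 6 (fail-walked)
pos 29 'b': at 7
pos 30 'b': at 1 (fail-walked)
pos 31 'c': at 2
pos 32 'b': at 3
pos 33 'b': at 4  emit P0@[30:33]
pos 34 'c': at 2 (fail-walked)
pos 35 'c': at 11 (fail-walked)  emit P4@[34:35]
pos 36 'b': at 7 (fail-walked)
pos 37 'b': at 1 (fail-walked)
pos 38 'a': at 5  emit P1@[37:38],P3@[38:38]
pos 39 'a': at 10 (fail-walked)  emit P3@[39:39]
pos 40 'c': at 6 (fail-walked)
pos 41 'c': at 11  emit P4@[40:41]
pos 42 'a': at 10 (fail-walked)  emit P3@[42:42]
pos 43 'b': at 1 (fail-walked)
pos 44 'c': at 2
pos 45 'c': at 11 (fail-walked)  emit P4@[44:45]
pos 46 'b': at 7 (fail-walked)
pos 47 'c': at 8
pos 48 'b': at 3 (fail-walked)
pos 49 'b': at 4  emit P0@[46:49]

Result: [[1,1],[1,3],[6,0],[8,4],[11,2],[11,4],[12,4],[18,0],[23,0],[25,1],[25,3],[26,3],[27,3],[33,0],[35,4],[38,1],[38,3],[39,3],[41,4],[42,3],[45,4],[49,0]]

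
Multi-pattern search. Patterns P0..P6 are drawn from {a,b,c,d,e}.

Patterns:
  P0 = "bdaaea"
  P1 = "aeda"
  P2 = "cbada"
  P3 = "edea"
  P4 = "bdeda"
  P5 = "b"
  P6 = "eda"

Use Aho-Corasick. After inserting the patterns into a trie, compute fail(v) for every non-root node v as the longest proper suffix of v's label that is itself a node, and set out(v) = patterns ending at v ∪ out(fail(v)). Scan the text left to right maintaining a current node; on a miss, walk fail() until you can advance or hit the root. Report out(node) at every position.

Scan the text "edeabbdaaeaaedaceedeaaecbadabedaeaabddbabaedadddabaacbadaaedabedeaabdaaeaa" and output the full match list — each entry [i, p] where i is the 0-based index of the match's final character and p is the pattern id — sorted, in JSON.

Build automaton:
Trie nodes:
  0='ε' goto a→7 b→1 c→11 e→16
  1='b' goto d→2  [P5 ends]
  2='bd' goto a→3 e→20
  3='bda' goto a→4
  4='bdaa' goto e→5
  5='bdaae' goto a→6
  6='bdaaea' goto ·  [P0 ends]
  7='a' goto e→8
  8='ae' goto d→9
  9='aed' goto a→10
  10='aeda' goto ·  [P1 ends]
  11='c' goto b→12
  12='cb' goto a→13
  13='cba' goto d→14
  14='cbad' goto a→15
  15='cbada' goto ·  [P2 ends]
  16='e' goto d→17
  17='ed' goto a→23 e→18
  18='ede' goto a→19
  19='edea' goto ·  [P3 ends]
  20='bde' goto d→21
  21='bded' goto a→22
  22='bdeda' goto ·  [P4 ends]
  23='eda' goto ·  [P6 ends]

Failure links (BFS by depth):
  n1('b'): parent n0 fail=0; on 'b' 0 → fail=0;  out {5}∪∅={5}
  n7('a'): parent n0 fail=0; on 'a' 0 → fail=0;  out ∅∪∅=∅
  n11('c'): parent n0 fail=0; on 'c' 0 → fail=0;  out ∅∪∅=∅
  n16('e'): parent n0 fail=0; on 'e' 0 → fail=0;  out ∅∪∅=∅
  n2('bd'): parent n1 fail=0; on 'd' 0 → fail=0;  out ∅∪∅=∅
  n8('ae'): parent n7 fail=0; on 'e' 0 → fail=16;  out ∅∪∅=∅
  n12('cb'): parent n11 fail=0; on 'b' 0 → fail=1;  out ∅∪{5}={5}
  n17('ed'): parent n16 fail=0; on 'd' 0 → fail=0;  out ∅∪∅=∅
  n3('bda'): parent n2 fail=0; on 'a' 0 → fail=7;  out ∅∪∅=∅
  n9('aed'): parent n8 fail=16; on 'd' 16 → fail=17;  out ∅∪∅=∅
  n13('cba'): parent n12 fail=1; on 'a' 1→0 → fail=7;  out ∅∪∅=∅
  n18('ede'): parent n17 fail=0; on 'e' 0 → fail=16;  out ∅∪∅=∅
  n20('bde'): parent n2 fail=0; on 'e' 0 → fail=16;  out ∅∪∅=∅
  n23('eda'): parent n17 fail=0; on 'a' 0 → fail=7;  out {6}∪∅={6}
  n4('bdaa'): parent n3 fail=7; on 'a' 7→0 → fail=7;  out ∅∪∅=∅
  n10('aeda'): parent n9 fail=17; on 'a' 17 → fail=23;  out {1}∪{6}={1,6}
  n14('cbad'): parent n13 fail=7; on 'd' 7→0 → fail=0;  out ∅∪∅=∅
  n19('edea'): parent n18 fail=16; on 'a' 16→0 → fail=7;  out {3}∪∅={3}
  n21('bded'): parent n20 fail=16; on 'd' 16 → fail=17;  out ∅∪∅=∅
  n5('bdaae'): parent n4 fail=7; on 'e' 7 → fail=8;  out ∅∪∅=∅
  n15('cbada'): parent n14 fail=0; on 'a' 0 → fail=7;  out {2}∪∅={2}
  n22('bdeda'): parent n21 fail=17; on 'a' 17 → fail=23;  out {4}∪{6}={4,6}
  n6('bdaaea'): parent n5 fail=8; on 'a' 8→16→0 → fail=7;  out {0}∪∅={0}

Scan:
pos 0 'e': at 16
pos 1 'd': at 17
pos 2 'e': at 18
pos 3 'a': at 19  ** P3@[0:3]
pos 4 'b': at 1 (fail-walked)  ** P5@[4:4]
pos 5 'b': at 1 (fail-walked)  ** P5@[5:5]
pos 6 'd': at 2
pos 7 'a': at 3
pos 8 'a': at 4
pos 9 'e': at 5
pos 10 'a': at 6  ** P0@[5:10]
pos 11 'a': at 7 (fail-walked)
pos 12 'e': at 8
pos 13 'd': at 9
pos 14 'a': at 10  ** P1@[11:14],P6@[12:14]
pos 15 'c': at 11 (fail-walked)
pos 16 'e': at 16 (fail-walked)
pos 17 'e': at 16 (fail-walked)
pos 18 'd': at 17
pos 19 'e': at 18
pos 20 'a': at 19  ** P3@[17:20]
pos 21 'a': at 7 (fail-walked)
pos 22 'e': at 8
pos 23 'c': at 11 (fail-walked)
pos 24 'b': at 12  ** P5@[24:24]
pos 25 'a': at 13
pos 26 'd': at 14
pos 27 'a': at 15  ** P2@[23:27]
pos 28 'b': at 1 (fail-walked)  ** P5@[28:28]
pos 29 'e': at 16 (fail-walked)
pos 30 'd': at 17
pos 31 'a': at 23  ** P6@[29:31]
pos 32 'e': at 8 (fail-walked)
pos 33 'a': at 7 (fail-walked)
pos 34 'a': at 7 (fail-walked)
pos 35 'b': at 1 (fail-walked)  ** P5@[35:35]
pos 36 'd': at 2
pos 37 'd': at 0 (fail-walked)
pos 38 'b': at 1  ** P5@[38:38]
pos 39 'a': at 7 (fail-walked)
pos 40 'b': at 1 (fail-walked)  ** P5@[40:40]
pos 41 'a': at 7 (fail-walked)
pos 42 'e': at 8
pos 43 'd': at 9
pos 44 'a': at 10  ** P1@[41:44],P6@[42:44]
pos 45 'd': at 0 (fail-walked)
pos 46 'd': at 0
pos 47 'd': at 0
pos 48 'a': at 7
pos 49 'b': at 1 (fail-walked)  ** P5@[49:49]
pos 50 'a': at 7 (fail-walked)
pos 51 'a': at 7 (fail-walked)
pos 52 'c': at 11 (fail-walked)
pos 53 'b': at 12  ** P5@[53:53]
pos 54 'a': at 13
pos 55 'd': at 14
pos 56 'a': at 15  ** P2@[52:56]
pos 57 'a': at 7 (fail-walked)
pos 58 'e': at 8
pos 59 'd': at 9
pos 60 'a': at 10  ** P1@[57:60],P6@[58:60]
pos 61 'b': at 1 (fail-walked)  ** P5@[61:61]
pos 62 'e': at 16 (fail-walked)
pos 63 'd': at 17
pos 64 'e': at 18
pos 65 'a': at 19  ** P3@[62:65]
pos 66 'a': at 7 (fail-walked)
pos 67 'b': at 1 (fail-walked)  ** P5@[67:67]
pos 68 'd': at 2
pos 69 'a': at 3
pos 70 'a': at 4
pos 71 'e': at 5
pos 72 'a': at 6  ** P0@[67:72]
pos 73 'a': at 7 (fail-walked)

All matches (sorted): [[3,3],[4,5],[5,5],[10,0],[14,1],[14,6],[20,3],[24,5],[27,2],[28,5],[31,6],[35,5],[38,5],[40,5],[44,1],[44,6],[49,5],[53,5],[56,2],[60,1],[60,6],[61,5],[65,3],[67,5],[72,0]]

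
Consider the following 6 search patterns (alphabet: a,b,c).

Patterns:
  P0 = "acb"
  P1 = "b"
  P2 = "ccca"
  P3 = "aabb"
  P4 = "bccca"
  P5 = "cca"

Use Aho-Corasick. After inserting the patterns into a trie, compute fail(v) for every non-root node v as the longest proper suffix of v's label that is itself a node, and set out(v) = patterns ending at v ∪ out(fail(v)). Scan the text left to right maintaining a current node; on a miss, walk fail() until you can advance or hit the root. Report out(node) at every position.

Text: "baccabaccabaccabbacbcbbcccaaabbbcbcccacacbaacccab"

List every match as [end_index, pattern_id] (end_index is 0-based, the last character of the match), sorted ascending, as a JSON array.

Build automaton:
Trie nodes:
  n0 'ε': a→1 b→4 c→5
  n1 'a': a→9 c→2
  n2 'ac': b→3
  n3 'acb': ·  [P0 ends]
  n4 'b': c→12  [P1 ends]
  n5 'c': c→6
  n6 'cc': a→16 c→7
  n7 'ccc': a→8
  n8 'ccca': ·  [P2 ends]
  n9 'aa': b→10
  n10 'aab': b→11
  n11 'aabb': ·  [P3 ends]
  n12 'bc': c→13
  n13 'bcc': c→14
  n14 'bccc': a→15
  n15 'bccca': ·  [P4 ends]
  n16 'cca': ·  [P5 ends]

Failure links (BFS by depth):
  n1('a'): parent n0 fail=0; on 'a' 0 → fail=0;  out ∅∪∅=∅
  n4('b'): parent n0 fail=0; on 'b' 0 → fail=0;  out {1}∪∅={1}
  n5('c'): parent n0 fail=0; on 'c' 0 → fail=0;  out ∅∪∅=∅
  n2('ac'): parent n1 fail=0; on 'c' 0 → fail=5;  out ∅∪∅=∅
  n6('cc'): parent n5 fail=0; on 'c' 0 → fail=5;  out ∅∪∅=∅
  n9('aa'): parent n1 fail=0; on 'a' 0 → fail=1;  out ∅∪∅=∅
  n12('bc'): parent n4 fail=0; on 'c' 0 → fail=5;  out ∅∪∅=∅
  n3('acb'): parent n2 fail=5; on 'b' 5→0 → fail=4;  out {0}∪{1}={0,1}
  n7('ccc'): parent n6 fail=5; on 'c' 5 → fail=6;  out ∅∪∅=∅
  n10('aab'): parent n9 fail=1; on 'b' 1→0 → fail=4;  out ∅∪{1}={1}
  n13('bcc'): parent n12 fail=5; on 'c' 5 → fail=6;  out ∅∪∅=∅
  n16('cca'): parent n6 fail=5; on 'a' 5→0 → fail=1;  out {5}∪∅={5}
  n8('ccca'): parent n7 fail=6; on 'a' 6 → fail=16;  out {2}∪{5}={2,5}
  n11('aabb'): parent n10 fail=4; on 'b' 4→0 → fail=4;  out {3}∪{1}={1,3}
  n14('bccc'): parent n13 fail=6; on 'c' 6 → fail=7;  out ∅∪∅=∅
  n15('bccca'): parent n14 fail=7; on 'a' 7 → fail=8;  out {4}∪{2,5}={2,4,5}

Run:
i=0 'b': node 0→4  ** P1@[0:0]
i=1 'a': node 4→1 (via fail)
i=2 'c': node 1→2
i=3 'c': node 2→6 (via fail)
i=4 'a': node 6→16  ** P5@[2:4]
i=5 'b': node 16→4 (via fail)  ** P1@[5:5]
i=6 'a': node 4→1 (via fail)
i=7 'c': node 1→2
i=8 'c': node 2→6 (via fail)
i=9 'a': node 6→16  ** P5@[7:9]
i=10 'b': node 16→4 (via fail)  ** P1@[10:10]
i=11 'a': node 4→1 (via fail)
i=12 'c': node 1→2
i=13 'c': node 2→6 (via fail)
i=14 'a': node 6→16  ** P5@[12:14]
i=15 'b': node 16→4 (via fail)  ** P1@[15:15]
i=16 'b': node 4→4 (via fail)  ** P1@[16:16]
i=17 'a': node 4→1 (via fail)
i=18 'c': node 1→2
i=19 'b': node 2→3  ** P0@[17:19],P1@[19:19]
i=20 'c': node 3→12 (via fail)
i=21 'b': node 12→4 (via fail)  ** P1@[21:21]
i=22 'b': node 4→4 (via fail)  ** P1@[22:22]
i=23 'c': node 4→12
i=24 'c': node 12→13
i=25 'c': node 13→14
i=26 'a': node 14→15  ** P2@[23:26],P4@[22:26],P5@[24:26]
i=27 'a': node 15→9 (via fail)
i=28 'a': node 9→9 (via fail)
i=29 'b': node 9→10  ** P1@[29:29]
i=30 'b': node 10→11  ** P1@[30:30],P3@[27:30]
i=31 'b': node 11→4 (via fail)  ** P1@[31:31]
i=32 'c': node 4→12
i=33 'b': node 12→4 (via fail)  ** P1@[33:33]
i=34 'c': node 4→12
i=35 'c': node 12→13
i=36 'c': node 13→14
i=37 'a': node 14→15  ** P2@[34:37],P4@[33:37],P5@[35:37]
i=38 'c': node 15→2 (via fail)
i=39 'a': node 2→1 (via fail)
i=40 'c': node 1→2
i=41 'b': node 2→3  ** P0@[39:41],P1@[41:41]
i=42 'a': node 3→1 (via fail)
i=43 'a': node 1→9
i=44 'c': node 9→2 (via fail)
i=45 'c': node 2→6 (via fail)
i=46 'c': node 6→7
i=47 'a': node 7→8  ** P2@[44:47],P5@[45:47]
i=48 'b': node 8→4 (via fail)  ** P1@[48:48]

Result: [[0,1],[4,5],[5,1],[9,5],[10,1],[14,5],[15,1],[16,1],[19,0],[19,1],[21,1],[22,1],[26,2],[26,4],[26,5],[29,1],[30,1],[30,3],[31,1],[33,1],[37,2],[37,4],[37,5],[41,0],[41,1],[47,2],[47,5],[48,1]]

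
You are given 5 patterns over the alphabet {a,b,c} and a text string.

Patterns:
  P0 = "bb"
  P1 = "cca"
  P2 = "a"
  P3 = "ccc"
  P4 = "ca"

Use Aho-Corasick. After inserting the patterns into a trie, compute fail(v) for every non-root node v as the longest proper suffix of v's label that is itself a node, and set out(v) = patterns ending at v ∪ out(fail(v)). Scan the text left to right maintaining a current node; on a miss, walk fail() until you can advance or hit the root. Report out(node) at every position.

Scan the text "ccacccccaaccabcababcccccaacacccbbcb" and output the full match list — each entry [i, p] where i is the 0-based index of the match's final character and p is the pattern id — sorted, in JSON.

Build:
Trie (insert patterns):
  0='ε' goto a→6 b→1 c→3
  1='b' goto b→2
  2='bb' goto ·  ←P0
  3='c' goto a→8 c→4
  4='cc' goto a→5 c→7
  5='cca' goto ·  ←P1
  6='a' goto ·  ←P2
  7='ccc' goto ·  ←P3
  8='ca' goto ·  ←P4

BFS fail/out derivation:
  n1('b'): parent n0 fail=0; on 'b' 0 → fail=0;  out ∅∪∅=∅
  n3('c'): parent n0 fail=0; on 'c' 0 → fail=0;  out ∅∪∅=∅
  n6('a'): parent n0 fail=0; on 'a' 0 → fail=0;  out {2}∪∅={2}
  n2('bb'): parent n1 fail=0; on 'b' 0 → fail=1;  out {0}∪∅={0}
  n4('cc'): parent n3 fail=0; on 'c' 0 → fail=3;  out ∅∪∅=∅
  n8('ca'): parent n3 fail=0; on 'a' 0 → fail=6;  out {4}∪{2}={2,4}
  n5('cca'): parent n4 fail=3; on 'a' 3 → fail=8;  out {1}∪{2,4}={1,2,4}
  n7('ccc'): parent n4 fail=3; on 'c' 3 → fail=4;  out {3}∪∅={3}

Run:
i=0 'c': node 0→3
i=1 'c': node 3→4
i=2 'a': node 4→5  emit P1@[0:2],P2@[2:2],P4@[1:2]
i=3 'c': node 5→3 ·f
i=4 'c': node 3→4
i=5 'c': node 4→7  emit P3@[3:5]
i=6 'c': node 7→7 ·f  emit P3@[4:6]
i=7 'c': node 7→7 ·f  emit P3@[5:7]
i=8 'a': node 7→5 ·f  emit P1@[6:8],P2@[8:8],P4@[7:8]
i=9 'a': node 5→6 ·f  emit P2@[9:9]
i=10 'c': node 6→3 ·f
i=11 'c': node 3→4
i=12 'a': node 4→5  emit P1@[10:12],P2@[12:12],P4@[11:12]
i=13 'b': node 5→1 ·f
i=14 'c': node 1→3 ·f
i=15 'a': node 3→8  emit P2@[15:15],P4@[14:15]
i=16 'b': node 8→1 ·f
i=17 'a': node 1→6 ·f  emit P2@[17:17]
i=18 'b': node 6→1 ·f
i=19 'c': node 1→3 ·f
i=20 'c': node 3→4
i=21 'c': node 4→7  emit P3@[19:21]
i=22 'c': node 7→7 ·f  emit P3@[20:22]
i=23 'c': node 7→7 ·f  emit P3@[21:23]
i=24 'a': node 7→5 ·f  emit P1@[22:24],P2@[24:24],P4@[23:24]
i=25 'a': node 5→6 ·f  emit P2@[25:25]
i=26 'c': node 6→3 ·f
i=27 'a': node 3→8  emit P2@[27:27],P4@[26:27]
i=28 'c': node 8→3 ·f
i=29 'c': node 3→4
i=30 'c': node 4→7  emit P3@[28:30]
i=31 'b': node 7→1 ·f
i=32 'b': node 1→2  emit P0@[31:32]
i=33 'c': node 2→3 ·f
i=34 'b': node 3→1 ·f

Result: [[2,1],[2,2],[2,4],[5,3],[6,3],[7,3],[8,1],[8,2],[8,4],[9,2],[12,1],[12,2],[12,4],[15,2],[15,4],[17,2],[21,3],[22,3],[23,3],[24,1],[24,2],[24,4],[25,2],[27,2],[27,4],[30,3],[32,0]]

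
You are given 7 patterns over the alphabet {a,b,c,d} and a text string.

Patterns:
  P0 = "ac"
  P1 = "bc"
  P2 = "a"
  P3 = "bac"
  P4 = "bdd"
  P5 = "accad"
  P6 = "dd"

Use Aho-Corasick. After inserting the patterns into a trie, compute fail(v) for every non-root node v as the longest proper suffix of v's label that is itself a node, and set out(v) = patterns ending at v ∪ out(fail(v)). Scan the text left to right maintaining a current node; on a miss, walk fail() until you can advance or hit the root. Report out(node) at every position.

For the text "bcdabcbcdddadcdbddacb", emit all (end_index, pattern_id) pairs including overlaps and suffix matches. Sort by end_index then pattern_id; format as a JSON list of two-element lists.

Construct AC machine:
Trie (insert patterns):
  n0 'ε': a→1 b→3 d→12
  n1 'a': c→2  [P2 ends]
  n2 'ac': c→9  [P0 ends]
  n3 'b': a→5 c→4 d→7
  n4 'bc': ·  [P1 ends]
  n5 'ba': c→6
  n6 'bac': ·  [P3 ends]
  n7 'bd': d→8
  n8 'bdd': ·  [P4 ends]
  n9 'acc': a→10
  n10 'acca': d→11
  n11 'accad': ·  [P5 ends]
  n12 'd': d→13
  n13 'dd': ·  [P6 ends]

BFS fail/out derivation:
  n1('a'): parent n0 fail=0; on 'a' 0 → fail=0;  out {2}∪∅={2}
  n3('b'): parent n0 fail=0; on 'b' 0 → fail=0;  out ∅∪∅=∅
  n12('d'): parent n0 fail=0; on 'd' 0 → fail=0;  out ∅∪∅=∅
  n2('ac'): parent n1 fail=0; on 'c' 0 → fail=0;  out {0}∪∅={0}
  n4('bc'): parent n3 fail=0; on 'c' 0 → fail=0;  out {1}∪∅={1}
  n5('ba'): parent n3 fail=0; on 'a' 0 → fail=1;  out ∅∪{2}={2}
  n7('bd'): parent n3 fail=0; on 'd' 0 → fail=12;  out ∅∪∅=∅
  n13('dd'): parent n12 fail=0; on 'd' 0 → fail=12;  out {6}∪∅={6}
  n6('bac'): parent n5 fail=1; on 'c' 1 → fail=2;  out {3}∪{0}={0,3}
  n8('bdd'): parent n7 fail=12; on 'd' 12 → fail=13;  out {4}∪{6}={4,6}
  n9('acc'): parent n2 fail=0; on 'c' 0 → fail=0;  out ∅∪∅=∅
  n10('acca'): parent n9 fail=0; on 'a' 0 → fail=1;  out ∅∪{2}={2}
  n11('accad'): parent n10 fail=1; on 'd' 1→0 → fail=12;  out {5}∪∅={5}

Scan:
pos 0 'b': at 3
pos 1 'c': at 4  ** P1@[0:1]
pos 2 'd': at 12 (fail-walked)
pos 3 'a': at 1 (fail-walked)  ** P2@[3:3]
pos 4 'b': at 3 (fail-walked)
pos 5 'c': at 4  ** P1@[4:5]
pos 6 'b': at 3 (fail-walked)
pos 7 'c': at 4  ** P1@[6:7]
pos 8 'd': at 12 (fail-walked)
pos 9 'd': at 13  ** P6@[8:9]
pos 10 'd': at 13 (fail-walked)  ** P6@[9:10]
pos 11 'a': at 1 (fail-walked)  ** P2@[11:11]
pos 12 'd': at 12 (fail-walked)
pos 13 'c': at 0 (fail-walked)
pos 14 'd': at 12
pos 15 'b': at 3 (fail-walked)
pos 16 'd': at 7
pos 17 'd': at 8  ** P4@[15:17],P6@[16:17]
pos 18 'a': at 1 (fail-walked)  ** P2@[18:18]
pos 19 'c': at 2  ** P0@[18:19]
pos 20 'b': at 3 (fail-walked)

Result: [[1,1],[3,2],[5,1],[7,1],[9,6],[10,6],[11,2],[17,4],[17,6],[18,2],[19,0]]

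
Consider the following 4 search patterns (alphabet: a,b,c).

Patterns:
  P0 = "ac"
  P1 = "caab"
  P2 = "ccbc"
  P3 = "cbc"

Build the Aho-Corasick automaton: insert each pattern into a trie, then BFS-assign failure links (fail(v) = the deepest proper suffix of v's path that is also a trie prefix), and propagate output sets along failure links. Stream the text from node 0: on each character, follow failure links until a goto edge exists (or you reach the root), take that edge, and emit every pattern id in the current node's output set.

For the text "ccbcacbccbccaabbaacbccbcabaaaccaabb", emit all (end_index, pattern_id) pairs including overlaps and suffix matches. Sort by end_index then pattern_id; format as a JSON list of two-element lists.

Build automaton:
Trie (insert patterns):
  n0 'ε': a→1 c→3
  n1 'a': c→2
  n2 'ac': ·  [P0 ends]
  n3 'c': a→4 b→10 c→7
  n4 'ca': a→5
  n5 'caa': b→6
  n6 'caab': ·  [P1 ends]
  n7 'cc': b→8
  n8 'ccb': c→9
  n9 'ccbc': ·  [P2 ends]
  n10 'cb': c→11
  n11 'cbc': ·  [P3 ends]

BFS fail/out derivation:
  fail(1) 'a': from fail(0)=0 chase 'a': 0 ⇒ 0;  out=∅∪out(0)=∅
  fail(3) 'c': from fail(0)=0 chase 'c': 0 ⇒ 0;  out=∅∪out(0)=∅
  fail(2) 'ac': from fail(1)=0 chase 'c': 0 ⇒ 3;  out={0}∪out(3)={0}
  fail(4) 'ca': from fail(3)=0 chase 'a': 0 ⇒ 1;  out=∅∪out(1)=∅
  fail(7) 'cc': from fail(3)=0 chase 'c': 0 ⇒ 3;  out=∅∪out(3)=∅
  fail(10) 'cb': from fail(3)=0 chase 'b': 0 ⇒ 0;  out=∅∪out(0)=∅
  fail(5) 'caa': from fail(4)=1 chase 'a': 1→0 ⇒ 1;  out=∅∪out(1)=∅
  fail(8) 'ccb': from fail(7)=3 chase 'b': 3 ⇒ 10;  out=∅∪out(10)=∅
  fail(11) 'cbc': from fail(10)=0 chase 'c': 0 ⇒ 3;  out={3}∪out(3)={3}
  fail(6) 'caab': from fail(5)=1 chase 'b': 1→0 ⇒ 0;  out={1}∪out(0)={1}
  fail(9) 'ccbc': from fail(8)=10 chase 'c': 10 ⇒ 11;  out={2}∪out(11)={2,3}

Run:
pos 0 'c': at 3
pos 1 'c': at 7
pos 2 'b': at 8
pos 3 'c': at 9  → match P2@[0:3],P3@[1:3]
pos 4 'a': at 4 (via fail)
pos 5 'c': at 2 (via fail)  → match P0@[4:5]
pos 6 'b': at 10 (via fail)
pos 7 'c': at 11  → match P3@[5:7]
pos 8 'c': at 7 (via fail)
pos 9 'b': at 8
pos 10 'c': at 9  → match P2@[7:10],P3@[8:10]
pos 11 'c': at 7 (via fail)
pos 12 'a': at 4 (via fail)
pos 13 'a': at 5
pos 14 'b': at 6  → match P1@[11:14]
pos 15 'b': at 0 (via fail)
pos 16 'a': at 1
pos 17 'a': at 1 (via fail)
pos 18 'c': at 2  → match P0@[17:18]
pos 19 'b': at 10 (via fail)
pos 20 'c': at 11  → match P3@[18:20]
pos 21 'c': at 7 (via fail)
pos 22 'b': at 8
pos 23 'c': at 9  → match P2@[20:23],P3@[21:23]
pos 24 'a': at 4 (via fail)
pos 25 'b': at 0 (via fail)
pos 26 'a': at 1
pos 27 'a': at 1 (via fail)
pos 28 'a': at 1 (via fail)
pos 29 'c': at 2  → match P0@[28:29]
pos 30 'c': at 7 (via fail)
pos 31 'a': at 4 (via fail)
pos 32 'a': at 5
pos 33 'b': at 6  → match P1@[30:33]
pos 34 'b': at 0 (via fail)

Result: [[3,2],[3,3],[5,0],[7,3],[10,2],[10,3],[14,1],[18,0],[20,3],[23,2],[23,3],[29,0],[33,1]]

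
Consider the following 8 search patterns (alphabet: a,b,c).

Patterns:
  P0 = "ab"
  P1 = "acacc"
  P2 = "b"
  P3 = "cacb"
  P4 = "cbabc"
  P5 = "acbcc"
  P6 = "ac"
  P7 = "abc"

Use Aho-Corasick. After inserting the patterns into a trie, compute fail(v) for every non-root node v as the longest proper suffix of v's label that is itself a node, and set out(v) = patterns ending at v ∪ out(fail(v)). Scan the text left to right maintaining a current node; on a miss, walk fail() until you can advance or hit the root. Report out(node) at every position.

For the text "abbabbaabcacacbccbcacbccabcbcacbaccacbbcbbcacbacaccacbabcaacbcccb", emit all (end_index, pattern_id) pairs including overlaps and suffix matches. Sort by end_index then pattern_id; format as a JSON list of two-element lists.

Build automaton:
Trie nodes:
  n0 'ε': a→1 b→7 c→8
  n1 'a': b→2 c→3
  n2 'ab': c→19  [P0 ends]
  n3 'ac': a→4 b→16  [P6 ends]
  n4 'aca': c→5
  n5 'acac': c→6
  n6 'acacc': ·  [P1 ends]
  n7 'b': ·  [P2 ends]
  n8 'c': a→9 b→12
  n9 'ca': c→10
  n10 'cac': b→11
  n11 'cacb': ·  [P3 ends]
  n12 'cb': a→13
  n13 'cba': b→14
  n14 'cbab': c→15
  n15 'cbabc': ·  [P4 ends]
  n16 'acb': c→17
  n17 'acbc': c→18
  n18 'acbcc': ·  [P5 ends]
  n19 'abc': ·  [P7 ends]

BFS fail/out derivation:
  fail(1) 'a': from fail(0)=0 chase 'a': 0 ⇒ 0;  out=∅∪out(0)=∅
  fail(7) 'b': from fail(0)=0 chase 'b': 0 ⇒ 0;  out={2}∪out(0)={2}
  fail(8) 'c': from fail(0)=0 chase 'c': 0 ⇒ 0;  out=∅∪out(0)=∅
  fail(2) 'ab': from fail(1)=0 chase 'b': 0 ⇒ 7;  out={0}∪out(7)={0,2}
  fail(3) 'ac': from fail(1)=0 chase 'c': 0 ⇒ 8;  out={6}∪out(8)={6}
  fail(9) 'ca': from fail(8)=0 chase 'a': 0 ⇒ 1;  out=∅∪out(1)=∅
  fail(12) 'cb': from fail(8)=0 chase 'b': 0 ⇒ 7;  out=∅∪out(7)={2}
  fail(4) 'aca': from fail(3)=8 chase 'a': 8 ⇒ 9;  out=∅∪out(9)=∅
  fail(10) 'cac': from fail(9)=1 chase 'c': 1 ⇒ 3;  out=∅∪out(3)={6}
  fail(13) 'cba': from fail(12)=7 chase 'a': 7→0 ⇒ 1;  out=∅∪out(1)=∅
  fail(16) 'acb': from fail(3)=8 chase 'b': 8 ⇒ 12;  out=∅∪out(12)={2}
  fail(19) 'abc': from fail(2)=7 chase 'c': 7→0 ⇒ 8;  out={7}∪out(8)={7}
  fail(5) 'acac': from fail(4)=9 chase 'c': 9 ⇒ 10;  out=∅∪out(10)={6}
  fail(11) 'cacb': from fail(10)=3 chase 'b': 3 ⇒ 16;  out={3}∪out(16)={2,3}
  fail(14) 'cbab': from fail(13)=1 chase 'b': 1 ⇒ 2;  out=∅∪out(2)={0,2}
  fail(17) 'acbc': from fail(16)=12 chase 'c': 12→7→0 ⇒ 8;  out=∅∪out(8)=∅
  fail(6) 'acacc': from fail(5)=10 chase 'c': 10→3→8→0 ⇒ 8;  out={1}∪out(8)={1}
  fail(15) 'cbabc': from fail(14)=2 chase 'c': 2 ⇒ 19;  out={4}∪out(19)={4,7}
  fail(18) 'acbcc': from fail(17)=8 chase 'c': 8→0 ⇒ 8;  out={5}∪out(8)={5}

Text stream:
pos 0 'a': at 1
pos 1 'b': at 2  → match P0@[0:1],P2@[1:1]
pos 2 'b': at 7 ·f  → match P2@[2:2]
pos 3 'a': at 1 ·f
pos 4 'b': at 2  → match P0@[3:4],P2@[4:4]
pos 5 'b': at 7 ·f  → match P2@[5:5]
pos 6 'a': at 1 ·f
pos 7 'a': at 1 ·f
pos 8 'b': at 2  → match P0@[7:8],P2@[8:8]
pos 9 'c': at 19  → match P7@[7:9]
pos 10 'a': at 9 ·f
pos 11 'c': at 10  → match P6@[10:11]
pos 12 'a': at 4 ·f
pos 13 'c': at 5  → match P6@[12:13]
pos 14 'b': at 11 ·f  → match P2@[14:14],P3@[11:14]
pos 15 'c': at 17 ·f
pos 16 'c': at 18  → match P5@[12:16]
pos 17 'b': at 12 ·f  → match P2@[17:17]
pos 18 'c': at 8 ·f
pos 19 'a': at 9
pos 20 'c': at 10  → match P6@[19:20]
pos 21 'b': at 11  → match P2@[21:21],P3@[18:21]
pos 22 'c': at 17 ·f
pos 23 'c': at 18  → match P5@[19:23]
pos 24 'a': at 9 ·f
pos 25 'b': at 2 ·f  → match P0@[24:25],P2@[25:25]
pos 26 'c': at 19  → match P7@[24:26]
pos 27 'b': at 12 ·f  → match P2@[27:27]
pos 28 'c': at 8 ·f
pos 29 'a': at 9
pos 30 'c': at 10  → match P6@[29:30]
pos 31 'b': at 11  → match P2@[31:31],P3@[28:31]
pos 32 'a': at 13 ·f
pos 33 'c': at 3 ·f  → match P6@[32:33]
pos 34 'c': at 8 ·f
pos 35 'a': at 9
pos 36 'c': at 10  → match P6@[35:36]
pos 37 'b': at 11  → match P2@[37:37],P3@[34:37]
pos 38 'b': at 7 ·f  → match P2@[38:38]
pos 39 'c': at 8 ·f
pos 40 'b': at 12  → match P2@[40:40]
pos 41 'b': at 7 ·f  → match P2@[41:41]
pos 42 'c': at 8 ·f
pos 43 'a': at 9
pos 44 'c': at 10  → match P6@[43:44]
pos 45 'b': at 11  → match P2@[45:45],P3@[42:45]
pos 46 'a': at 13 ·f
pos 47 'c': at 3 ·f  → match P6@[46:47]
pos 48 'a': at 4
pos 49 'c': at 5  → match P6@[48:49]
pos 50 'c': at 6  → match P1@[46:50]
pos 51 'a': at 9 ·f
pos 52 'c': at 10  → match P6@[51:52]
pos 53 'b': at 11  → match P2@[53:53],P3@[50:53]
pos 54 'a': at 13 ·f
pos 55 'b': at 14  → match P0@[54:55],P2@[55:55]
pos 56 'c': at 15  → match P4@[52:56],P7@[54:56]
pos 57 'a': at 9 ·f
pos 58 'a': at 1 ·f
pos 59 'c': at 3  → match P6@[58:59]
pos 60 'b': at 16  → match P2@[60:60]
pos 61 'c': at 17
pos 62 'c': at 18  → match P5@[58:62]
pos 63 'c': at 8 ·f
pos 64 'b': at 12  → match P2@[64:64]

Result: [[1,0],[1,2],[2,2],[4,0],[4,2],[5,2],[8,0],[8,2],[9,7],[11,6],[13,6],[14,2],[14,3],[16,5],[17,2],[20,6],[21,2],[21,3],[23,5],[25,0],[25,2],[26,7],[27,2],[30,6],[31,2],[31,3],[33,6],[36,6],[37,2],[37,3],[38,2],[40,2],[41,2],[44,6],[45,2],[45,3],[47,6],[49,6],[50,1],[52,6],[53,2],[53,3],[55,0],[55,2],[56,4],[56,7],[59,6],[60,2],[62,5],[64,2]]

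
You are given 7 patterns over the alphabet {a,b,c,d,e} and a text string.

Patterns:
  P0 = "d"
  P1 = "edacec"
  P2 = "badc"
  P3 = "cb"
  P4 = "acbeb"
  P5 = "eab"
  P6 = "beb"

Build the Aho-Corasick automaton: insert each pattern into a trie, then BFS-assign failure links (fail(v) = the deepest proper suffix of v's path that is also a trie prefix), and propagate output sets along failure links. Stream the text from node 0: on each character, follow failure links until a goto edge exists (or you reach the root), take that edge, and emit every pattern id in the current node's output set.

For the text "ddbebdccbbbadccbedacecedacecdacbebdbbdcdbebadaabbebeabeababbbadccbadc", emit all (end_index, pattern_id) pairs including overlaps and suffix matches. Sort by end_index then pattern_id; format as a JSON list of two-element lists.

Build:
Trie (insert patterns):
  n0 'ε': a→14 b→8 c→12 d→1 e→2
  n1 'd': ·  [P0 ends]
  n2 'e': a→19 d→3
  n3 'ed': a→4
  n4 'eda': c→5
  n5 'edac': e→6
  n6 'edace': c→7
  n7 'edacec': ·  [P1 ends]
  n8 'b': a→9 e→21
  n9 'ba': d→10
  n10 'bad': c→11
  n11 'badc': ·  [P2 ends]
  n12 'c': b→13
  n13 'cb': ·  [P3 ends]
  n14 'a': c→15
  n15 'ac': b→16
  n16 'acb': e→17
  n17 'acbe': b→18
  n18 'acbeb': ·  [P4 ends]
  n19 'ea': b→20
  n20 'eab': ·  [P5 ends]
  n21 'be': b→22
  n22 'beb': ·  [P6 ends]

BFS fail/out derivation:
  n1('d'): parent n0 fail=0; on 'd' 0 → fail=0;  out {0}∪∅={0}
  n2('e'): parent n0 fail=0; on 'e' 0 → fail=0;  out ∅∪∅=∅
  n8('b'): parent n0 fail=0; on 'b' 0 → fail=0;  out ∅∪∅=∅
  n12('c'): parent n0 fail=0; on 'c' 0 → fail=0;  out ∅∪∅=∅
  n14('a'): parent n0 fail=0; on 'a' 0 → fail=0;  out ∅∪∅=∅
  n3('ed'): parent n2 fail=0; on 'd' 0 → fail=1;  out ∅∪{0}={0}
  n9('ba'): parent n8 fail=0; on 'a' 0 → fail=14;  out ∅∪∅=∅
  n13('cb'): parent n12 fail=0; on 'b' 0 → fail=8;  out {3}∪∅={3}
  n15('ac'): parent n14 fail=0; on 'c' 0 → fail=12;  out ∅∪∅=∅
  n19('ea'): parent n2 fail=0; on 'a' 0 → fail=14;  out ∅∪∅=∅
  n21('be'): parent n8 fail=0; on 'e' 0 → fail=2;  out ∅∪∅=∅
  n4('eda'): parent n3 fail=1; on 'a' 1→0 → fail=14;  out ∅∪∅=∅
  n10('bad'): parent n9 fail=14; on 'd' 14→0 → fail=1;  out ∅∪{0}={0}
  n16('acb'): parent n15 fail=12; on 'b' 12 → fail=13;  out ∅∪{3}={3}
  n20('eab'): parent n19 fail=14; on 'b' 14→0 → fail=8;  out {5}∪∅={5}
  n22('beb'): parent n21 fail=2; on 'b' 2→0 → fail=8;  out {6}∪∅={6}
  n5('edac'): parent n4 fail=14; on 'c' 14 → fail=15;  out ∅∪∅=∅
  n11('badc'): parent n10 fail=1; on 'c' 1→0 → fail=12;  out {2}∪∅={2}
  n17('acbe'): parent n16 fail=13; on 'e' 13→8 → fail=21;  out ∅∪∅=∅
  n6('edace'): parent n5 fail=15; on 'e' 15→12→0 → fail=2;  out ∅∪∅=∅
  n18('acbeb'): parent n17 fail=21; on 'b' 21 → fail=22;  out {4}∪{6}={4,6}
  n7('edacec'): parent n6 fail=2; on 'c' 2→0 → fail=12;  out {1}∪∅={1}

Scan:
[0] read 'd'  n0⇒n1  → match P0@[0:0]
[1] read 'd'  n1⇒n1 (via fail)  → match P0@[1:1]
[2] read 'b'  n1⇒n8 (via fail)
[3] read 'e'  n8⇒n21
[4] read 'b'  n21⇒n22  → match P6@[2:4]
[5] read 'd'  n22⇒n1 (via fail)  → match P0@[5:5]
[6] read 'c'  n1⇒n12 (via fail)
[7] read 'c'  n12⇒n12 (via fail)
[8] read 'b'  n12⇒n13  → match P3@[7:8]
[9] read 'b'  n13⇒n8 (via fail)
[10] read 'b'  n8⇒n8 (via fail)
[11] read 'a'  n8⇒n9
[12] read 'd'  n9⇒n10  → match P0@[12:12]
[13] read 'c'  n10⇒n11  → match P2@[10:13]
[14] read 'c'  n11⇒n12 (via fail)
[15] read 'b'  n12⇒n13  → match P3@[14:15]
[16] read 'e'  n13⇒n21 (via fail)
[17] read 'd'  n21⇒n3 (via fail)  → match P0@[17:17]
[18] read 'a'  n3⇒n4
[19] read 'c'  n4⇒n5
[20] read 'e'  n5⇒n6
[21] read 'c'  n6⇒n7  → match P1@[16:21]
[22] read 'e'  n7⇒n2 (via fail)
[23] read 'd'  n2⇒n3  → match P0@[23:23]
[24] read 'a'  n3⇒n4
[25] read 'c'  n4⇒n5
[26] read 'e'  n5⇒n6
[27] read 'c'  n6⇒n7  → match P1@[22:27]
[28] read 'd'  n7⇒n1 (via fail)  → match P0@[28:28]
[29] read 'a'  n1⇒n14 (via fail)
[30] read 'c'  n14⇒n15
[31] read 'b'  n15⇒n16  → match P3@[30:31]
[32] read 'e'  n16⇒n17
[33] read 'b'  n17⇒n18  → match P4@[29:33],P6@[31:33]
[34] read 'd'  n18⇒n1 (via fail)  → match P0@[34:34]
[35] read 'b'  n1⇒n8 (via fail)
[36] read 'b'  n8⇒n8 (via fail)
[37] read 'd'  n8⇒n1 (via fail)  → match P0@[37:37]
[38] read 'c'  n1⇒n12 (via fail)
[39] read 'd'  n12⇒n1 (via fail)  → match P0@[39:39]
[40] read 'b'  n1⇒n8 (via fail)
[41] read 'e'  n8⇒n21
[42] read 'b'  n21⇒n22  → match P6@[40:42]
[43] read 'a'  n22⇒n9 (via fail)
[44] read 'd'  n9⇒n10  → match P0@[44:44]
[45] read 'a'  n10⇒n14 (via fail)
[46] read 'a'  n14⇒n14 (via fail)
[47] read 'b'  n14⇒n8 (via fail)
[48] read 'b'  n8⇒n8 (via fail)
[49] read 'e'  n8⇒n21
[50] read 'b'  n21⇒n22  → match P6@[48:50]
[51] read 'e'  n22⇒n21 (via fail)
[52] read 'a'  n21⇒n19 (via fail)
[53] read 'b'  n19⇒n20  → match P5@[51:53]
[54] read 'e'  n20⇒n21 (via fail)
[55] read 'a'  n21⇒n19 (via fail)
[56] read 'b'  n19⇒n20  → match P5@[54:56]
[57] read 'a'  n20⇒n9 (via fail)
[58] read 'b'  n9⇒n8 (via fail)
[59] read 'b'  n8⇒n8 (via fail)
[60] read 'b'  n8⇒n8 (via fail)
[61] read 'a'  n8⇒n9
[62] read 'd'  n9⇒n10  → match P0@[62:62]
[63] read 'c'  n10⇒n11  → match P2@[60:63]
[64] read 'c'  n11⇒n12 (via fail)
[65] read 'b'  n12⇒n13  → match P3@[64:65]
[66] read 'a'  n13⇒n9 (via fail)
[67] read 'd'  n9⇒n10  → match P0@[67:67]
[68] read 'c'  n10⇒n11  → match P2@[65:68]

Matches: [[0,0],[1,0],[4,6],[5,0],[8,3],[12,0],[13,2],[15,3],[17,0],[21,1],[23,0],[27,1],[28,0],[31,3],[33,4],[33,6],[34,0],[37,0],[39,0],[42,6],[44,0],[50,6],[53,5],[56,5],[62,0],[63,2],[65,3],[67,0],[68,2]]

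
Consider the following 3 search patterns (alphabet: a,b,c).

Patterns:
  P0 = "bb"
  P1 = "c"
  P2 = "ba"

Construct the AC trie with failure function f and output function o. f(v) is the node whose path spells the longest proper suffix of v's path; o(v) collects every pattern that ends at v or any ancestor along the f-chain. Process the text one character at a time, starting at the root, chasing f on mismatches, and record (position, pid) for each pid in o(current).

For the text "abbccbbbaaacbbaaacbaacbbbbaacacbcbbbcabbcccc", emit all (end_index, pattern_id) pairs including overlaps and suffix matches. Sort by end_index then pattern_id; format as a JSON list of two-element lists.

Build automaton:
Trie (insert patterns):
  0='ε' goto b→1 c→3
  1='b' goto a→4 b→2
  2='bb' goto ·  ←P0
  3='c' goto ·  ←P1
  4='ba' goto ·  ←P2

Failure links (BFS by depth):
  fail(1) 'b': from fail(0)=0 chase 'b': 0 ⇒ 0;  out=∅∪out(0)=∅
  fail(3) 'c': from fail(0)=0 chase 'c': 0 ⇒ 0;  out={1}∪out(0)={1}
  fail(2) 'bb': from fail(1)=0 chase 'b': 0 ⇒ 1;  out={0}∪out(1)={0}
  fail(4) 'ba': from fail(1)=0 chase 'a': 0 ⇒ 0;  out={2}∪out(0)={2}

Text stream:
i=0 'a': node 0→0
i=1 'b': node 0→1
i=2 'b': node 1→2  emit P0@[1:2]
i=3 'c': node 2→3 (via fail)  emit P1@[3:3]
i=4 'c': node 3→3 (via fail)  emit P1@[4:4]
i=5 'b': node 3→1 (via fail)
i=6 'b': node 1→2  emit P0@[5:6]
i=7 'b': node 2→2 (via fail)  emit P0@[6:7]
i=8 'a': node 2→4 (via fail)  emit P2@[7:8]
i=9 'a': node 4→0 (via fail)
i=10 'a': node 0→0
i=11 'c': node 0→3  emit P1@[11:11]
i=12 'b': node 3→1 (via fail)
i=13 'b': node 1→2  emit P0@[12:13]
i=14 'a': node 2→4 (via fail)  emit P2@[13:14]
i=15 'a': node 4→0 (via fail)
i=16 'a': node 0→0
i=17 'c': node 0→3  emit P1@[17:17]
i=18 'b': node 3→1 (via fail)
i=19 'a': node 1→4  emit P2@[18:19]
i=20 'a': node 4→0 (via fail)
i=21 'c': node 0→3  emit P1@[21:21]
i=22 'b': node 3→1 (via fail)
i=23 'b': node 1→2  emit P0@[22:23]
i=24 'b': node 2→2 (via fail)  emit P0@[23:24]
i=25 'b': node 2→2 (via fail)  emit P0@[24:25]
i=26 'a': node 2→4 (via fail)  emit P2@[25:26]
i=27 'a': node 4→0 (via fail)
i=28 'c': node 0→3  emit P1@[28:28]
i=29 'a': node 3→0 (via fail)
i=30 'c': node 0→3  emit P1@[30:30]
i=31 'b': node 3→1 (via fail)
i=32 'c': node 1→3 (via fail)  emit P1@[32:32]
i=33 'b': node 3→1 (via fail)
i=34 'b': node 1→2  emit P0@[33:34]
i=35 'b': node 2→2 (via fail)  emit P0@[34:35]
i=36 'c': node 2→3 (via fail)  emit P1@[36:36]
i=37 'a': node 3→0 (via fail)
i=38 'b': node 0→1
i=39 'b': node 1→2  emit P0@[38:39]
i=40 'c': node 2→3 (via fail)  emit P1@[40:40]
i=41 'c': node 3→3 (via fail)  emit P1@[41:41]
i=42 'c': node 3→3 (via fail)  emit P1@[42:42]
i=43 'c': node 3→3 (via fail)  emit P1@[43:43]

Result: [[2,0],[3,1],[4,1],[6,0],[7,0],[8,2],[11,1],[13,0],[14,2],[17,1],[19,2],[21,1],[23,0],[24,0],[25,0],[26,2],[28,1],[30,1],[32,1],[34,0],[35,0],[36,1],[39,0],[40,1],[41,1],[42,1],[43,1]]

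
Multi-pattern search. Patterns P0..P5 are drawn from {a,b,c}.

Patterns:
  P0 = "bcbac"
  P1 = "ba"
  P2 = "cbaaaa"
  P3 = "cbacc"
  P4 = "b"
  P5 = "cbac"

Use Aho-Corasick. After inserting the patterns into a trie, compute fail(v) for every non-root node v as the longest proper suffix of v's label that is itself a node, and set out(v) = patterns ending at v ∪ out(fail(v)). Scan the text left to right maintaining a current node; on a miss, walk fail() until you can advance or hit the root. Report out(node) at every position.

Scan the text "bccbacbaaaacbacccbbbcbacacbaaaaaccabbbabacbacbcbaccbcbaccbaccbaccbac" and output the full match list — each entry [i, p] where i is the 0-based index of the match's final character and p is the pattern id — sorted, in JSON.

Build:
Trie (insert patterns):
  0='ε' goto b→1 c→7
  1='b' goto a→6 c→2  [P4 ends]
  2='bc' goto b→3
  3='bcb' goto a→4
  4='bcba' goto c→5
  5='bcbac' goto ·  [P0 ends]
  6='ba' goto ·  [P1 ends]
  7='c' goto b→8
  8='cb' goto a→9
  9='cba' goto a→10 c→13
  10='cbaa' goto a→11
  11='cbaaa' goto a→12
  12='cbaaaa' goto ·  [P2 ends]
  13='cbac' goto c→14  [P5 ends]
  14='cbacc' goto ·  [P3 ends]

BFS fail/out derivation:
  fail(1) 'b': from fail(0)=0 chase 'b': 0 ⇒ 0;  out={4}∪out(0)={4}
  fail(7) 'c': from fail(0)=0 chase 'c': 0 ⇒ 0;  out=∅∪out(0)=∅
  fail(2) 'bc': from fail(1)=0 chase 'c': 0 ⇒ 7;  out=∅∪out(7)=∅
  fail(6) 'ba': from fail(1)=0 chase 'a': 0 ⇒ 0;  out={1}∪out(0)={1}
  fail(8) 'cb': from fail(7)=0 chase 'b': 0 ⇒ 1;  out=∅∪out(1)={4}
  fail(3) 'bcb': from fail(2)=7 chase 'b': 7 ⇒ 8;  out=∅∪out(8)={4}
  fail(9) 'cba': from fail(8)=1 chase 'a': 1 ⇒ 6;  out=∅∪out(6)={1}
  fail(4) 'bcba': from fail(3)=8 chase 'a': 8 ⇒ 9;  out=∅∪out(9)={1}
  fail(10) 'cbaa': from fail(9)=6 chase 'a': 6→0 ⇒ 0;  out=∅∪out(0)=∅
  fail(13) 'cbac': from fail(9)=6 chase 'c': 6→0 ⇒ 7;  out={5}∪out(7)={5}
  fail(5) 'bcbac': from fail(4)=9 chase 'c': 9 ⇒ 13;  out={0}∪out(13)={0,5}
  fail(11) 'cbaaa': from fail(10)=0 chase 'a': 0 ⇒ 0;  out=∅∪out(0)=∅
  fail(14) 'cbacc': from fail(13)=7 chase 'c': 7→0 ⇒ 7;  out={3}∪out(7)={3}
  fail(12) 'cbaaaa': from fail(11)=0 chase 'a': 0 ⇒ 0;  out={2}∪out(0)={2}

Text stream:
pos 0 'b': at 1  → match P4@[0:0]
pos 1 'c': at 2
pos 2 'c': at 7 ·f
pos 3 'b': at 8  → match P4@[3:3]
pos 4 'a': at 9  → match P1@[3:4]
pos 5 'c': at 13  → match P5@[2:5]
pos 6 'b': at 8 ·f  → match P4@[6:6]
pos 7 'a': at 9  → match P1@[6:7]
pos 8 'a': at 10
pos 9 'a': at 11
pos 10 'a': at 12  → match P2@[5:10]
pos 11 'c': at 7 ·f
pos 12 'b': at 8  → match P4@[12:12]
pos 13 'a': at 9  → match P1@[12:13]
pos 14 'c': at 13  → match P5@[11:14]
pos 15 'c': at 14  → match P3@[11:15]
pos 16 'c': at 7 ·f
pos 17 'b': at 8  → match P4@[17:17]
pos 18 'b': at 1 ·f  → match P4@[18:18]
pos 19 'b': at 1 ·f  → match P4@[19:19]
pos 20 'c': at 2
pos 21 'b': at 3  → match P4@[21:21]
pos 22 'a': at 4  → match P1@[21:22]
pos 23 'c': at 5  → match P0@[19:23],P5@[20:23]
pos 24 'a': at 0 ·f
pos 25 'c': at 7
pos 26 'b': at 8  → match P4@[26:26]
pos 27 'a': at 9  → match P1@[26:27]
pos 28 'a': at 10
pos 29 'a': at 11
pos 30 'a': at 12  → match P2@[25:30]
pos 31 'a': at 0 ·f
pos 32 'c': at 7
pos 33 'c': at 7 ·f
pos 34 'a': at 0 ·f
pos 35 'b': at 1  → match P4@[35:35]
pos 36 'b': at 1 ·f  → match P4@[36:36]
pos 37 'b': at 1 ·f  → match P4@[37:37]
pos 38 'a': at 6  → match P1@[37:38]
pos 39 'b': at 1 ·f  → match P4@[39:39]
pos 40 'a': at 6  → match P1@[39:40]
pos 41 'c': at 7 ·f
pos 42 'b': at 8  → match P4@[42:42]
pos 43 'a': at 9  → match P1@[42:43]
pos 44 'c': at 13  → match P5@[41:44]
pos 45 'b': at 8 ·f  → match P4@[45:45]
pos 46 'c': at 2 ·f
pos 47 'b': at 3  → match P4@[47:47]
pos 48 'a': at 4  → match P1@[47:48]
pos 49 'c': at 5  → match P0@[45:49],P5@[46:49]
pos 50 'c': at 14 ·f  → match P3@[46:50]
pos 51 'b': at 8 ·f  → match P4@[51:51]
pos 52 'c': at 2 ·f
pos 53 'b': at 3  → match P4@[53:53]
pos 54 'a': at 4  → match P1@[53:54]
pos 55 'c': at 5  → match P0@[51:55],P5@[52:55]
pos 56 'c': at 14 ·f  → match P3@[52:56]
pos 57 'b': at 8 ·f  → match P4@[57:57]
pos 58 'a': at 9  → match P1@[57:58]
pos 59 'c': at 13  → match P5@[56:59]
pos 60 'c': at 14  → match P3@[56:60]
pos 61 'b': at 8 ·f  → match P4@[61:61]
pos 62 'a': at 9  → match P1@[61:62]
pos 63 'c': at 13  → match P5@[60:63]
pos 64 'c': at 14  → match P3@[60:64]
pos 65 'b': at 8 ·f  → match P4@[65:65]
pos 66 'a': at 9  → match P1@[65:66]
pos 67 'c': at 13  → match P5@[64:67]

Result: [[0,4],[3,4],[4,1],[5,5],[6,4],[7,1],[10,2],[12,4],[13,1],[14,5],[15,3],[17,4],[18,4],[19,4],[21,4],[22,1],[23,0],[23,5],[26,4],[27,1],[30,2],[35,4],[36,4],[37,4],[38,1],[39,4],[40,1],[42,4],[43,1],[44,5],[45,4],[47,4],[48,1],[49,0],[49,5],[50,3],[51,4],[53,4],[54,1],[55,0],[55,5],[56,3],[57,4],[58,1],[59,5],[60,3],[61,4],[62,1],[63,5],[64,3],[65,4],[66,1],[67,5]]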